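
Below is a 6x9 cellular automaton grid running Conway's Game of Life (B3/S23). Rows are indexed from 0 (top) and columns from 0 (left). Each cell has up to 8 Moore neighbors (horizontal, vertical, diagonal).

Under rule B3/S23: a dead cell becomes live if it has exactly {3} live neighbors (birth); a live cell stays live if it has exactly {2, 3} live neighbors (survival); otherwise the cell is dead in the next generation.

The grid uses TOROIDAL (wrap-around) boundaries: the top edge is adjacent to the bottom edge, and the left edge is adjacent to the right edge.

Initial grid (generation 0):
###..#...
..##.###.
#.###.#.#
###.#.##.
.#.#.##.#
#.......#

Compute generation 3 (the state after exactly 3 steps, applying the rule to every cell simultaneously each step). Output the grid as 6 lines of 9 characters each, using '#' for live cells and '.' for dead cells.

Answer: ...##....
..###....
...#.....
....#....
...##....
..##.....

Derivation:
Simulating step by step:
Generation 0 (given above): 28 live cells
Generation 1: 17 live cells
#.####.#.
.......#.
#........
.........
...####..
....#####
Generation 2: 10 live cells
...#.....
.#.##.#..
.........
....##...
...#.....
..#.....#
Generation 3: 11 live cells
(generation 3 grid is the final answer)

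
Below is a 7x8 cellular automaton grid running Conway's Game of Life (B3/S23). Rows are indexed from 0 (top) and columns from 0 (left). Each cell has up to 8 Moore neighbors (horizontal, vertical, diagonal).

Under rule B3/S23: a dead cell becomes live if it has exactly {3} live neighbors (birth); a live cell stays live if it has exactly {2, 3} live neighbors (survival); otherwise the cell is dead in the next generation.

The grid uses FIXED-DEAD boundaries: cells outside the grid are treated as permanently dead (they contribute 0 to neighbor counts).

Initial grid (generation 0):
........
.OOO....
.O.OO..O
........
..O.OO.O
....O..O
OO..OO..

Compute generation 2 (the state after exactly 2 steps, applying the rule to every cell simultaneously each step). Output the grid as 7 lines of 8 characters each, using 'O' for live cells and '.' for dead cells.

Simulating step by step:
Generation 0 (given above): 17 live cells
Generation 1: 17 live cells
..O.....
.O.OO...
.O.OO...
..O..OO.
...OOOO.
.O......
....OO..
Generation 2: 13 live cells
(generation 2 grid is the final answer)

Answer: ..OO....
.O..O...
.O......
..O...O.
..OOO.O.
...O..O.
........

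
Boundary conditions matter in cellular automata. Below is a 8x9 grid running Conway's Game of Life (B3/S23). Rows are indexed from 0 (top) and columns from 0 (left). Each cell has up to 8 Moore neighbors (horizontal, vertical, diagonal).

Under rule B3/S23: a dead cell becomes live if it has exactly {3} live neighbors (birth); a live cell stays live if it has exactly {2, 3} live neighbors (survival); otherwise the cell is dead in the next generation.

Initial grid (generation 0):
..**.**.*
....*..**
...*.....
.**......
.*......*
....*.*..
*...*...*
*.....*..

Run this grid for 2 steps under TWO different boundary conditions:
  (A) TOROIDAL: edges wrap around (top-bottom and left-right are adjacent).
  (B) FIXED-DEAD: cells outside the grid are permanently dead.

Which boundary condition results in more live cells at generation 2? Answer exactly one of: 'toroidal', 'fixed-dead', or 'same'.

Under TOROIDAL boundary, generation 2:
.........
***.....*
*...*****
*........
..*......
......**.
.*..**...
.***..*..
Population = 21

Under FIXED-DEAD boundary, generation 2:
...*....*
..*.....*
....****.
.........
.**......
......*..
......*..
.........
Population = 12

Comparison: toroidal=21, fixed-dead=12 -> toroidal

Answer: toroidal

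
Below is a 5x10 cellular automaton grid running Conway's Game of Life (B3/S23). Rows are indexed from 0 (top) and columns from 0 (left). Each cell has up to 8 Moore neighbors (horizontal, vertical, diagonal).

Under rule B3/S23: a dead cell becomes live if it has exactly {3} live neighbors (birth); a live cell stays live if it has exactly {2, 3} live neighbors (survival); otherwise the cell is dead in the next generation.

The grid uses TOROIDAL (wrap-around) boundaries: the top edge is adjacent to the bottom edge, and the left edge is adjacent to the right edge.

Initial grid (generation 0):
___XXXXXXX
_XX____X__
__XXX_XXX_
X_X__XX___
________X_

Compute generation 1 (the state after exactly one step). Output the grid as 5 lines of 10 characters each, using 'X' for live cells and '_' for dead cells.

Answer: __XXXXX__X
_X_______X
____X___X_
_XX_XXX_XX
___X____X_

Derivation:
Simulating step by step:
Generation 0 (given above): 21 live cells
Generation 1: 19 live cells
(generation 1 grid is the final answer)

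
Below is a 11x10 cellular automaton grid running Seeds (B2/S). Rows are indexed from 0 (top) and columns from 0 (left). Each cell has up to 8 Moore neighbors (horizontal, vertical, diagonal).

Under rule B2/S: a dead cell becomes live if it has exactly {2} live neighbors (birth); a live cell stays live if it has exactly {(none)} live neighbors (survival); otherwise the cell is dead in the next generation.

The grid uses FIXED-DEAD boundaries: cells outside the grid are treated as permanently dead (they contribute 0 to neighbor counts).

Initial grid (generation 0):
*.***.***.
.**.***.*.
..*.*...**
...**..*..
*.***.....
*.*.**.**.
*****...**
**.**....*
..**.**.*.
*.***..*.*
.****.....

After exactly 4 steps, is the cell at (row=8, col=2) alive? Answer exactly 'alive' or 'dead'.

Simulating step by step:
Generation 0 (given above): 57 live cells
Generation 1: 9 live cells
.........*
*.........
..........
.........*
..........
......*...
......*...
......*...
..........
..........
*....*..*.
Generation 2: 4 live cells
..........
..........
..........
..........
..........
.....*.*..
..........
.....*.*..
..........
..........
..........
Generation 3: 8 live cells
..........
..........
..........
..........
......*...
......*...
....**.**.
......*...
......*...
..........
..........
Generation 4: 8 live cells
..........
..........
..........
..........
.....*.*..
....*...*.
..........
....*...*.
.....*.*..
..........
..........

Cell (8,2) at generation 4: 0 -> dead

Answer: dead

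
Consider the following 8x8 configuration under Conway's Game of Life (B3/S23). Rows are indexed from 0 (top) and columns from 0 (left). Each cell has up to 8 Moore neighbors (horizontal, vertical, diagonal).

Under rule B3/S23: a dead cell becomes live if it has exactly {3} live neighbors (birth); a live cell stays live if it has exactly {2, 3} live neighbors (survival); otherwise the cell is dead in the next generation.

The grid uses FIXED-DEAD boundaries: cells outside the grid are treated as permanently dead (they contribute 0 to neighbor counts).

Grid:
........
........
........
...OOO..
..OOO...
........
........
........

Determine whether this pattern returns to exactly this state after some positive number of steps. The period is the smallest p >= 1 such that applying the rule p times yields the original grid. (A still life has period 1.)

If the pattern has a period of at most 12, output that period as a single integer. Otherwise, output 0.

Simulating and comparing each generation to the original:
Gen 0 (original, given above): 6 live cells
Gen 1: 6 live cells, differs from original
Gen 2: 6 live cells, MATCHES original -> period = 2

Answer: 2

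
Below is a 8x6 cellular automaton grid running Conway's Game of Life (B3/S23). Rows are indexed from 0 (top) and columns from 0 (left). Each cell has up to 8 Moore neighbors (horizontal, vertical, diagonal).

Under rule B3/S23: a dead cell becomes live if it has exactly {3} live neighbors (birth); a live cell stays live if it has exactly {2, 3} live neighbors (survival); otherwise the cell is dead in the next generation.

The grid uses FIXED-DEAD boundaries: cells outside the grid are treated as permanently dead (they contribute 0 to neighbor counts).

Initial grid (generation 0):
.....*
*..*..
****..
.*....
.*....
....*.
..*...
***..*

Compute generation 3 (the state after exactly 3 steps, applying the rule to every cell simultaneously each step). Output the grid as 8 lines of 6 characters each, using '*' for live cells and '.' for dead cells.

Simulating step by step:
Generation 0 (given above): 15 live cells
Generation 1: 9 live cells
......
*..**.
*..*..
......
......
......
..**..
.**...
Generation 2: 10 live cells
......
...**.
...**.
......
......
......
.***..
.***..
Generation 3: 9 live cells
(generation 3 grid is the final answer)

Answer: ......
...**.
...**.
......
......
..*...
.*.*..
.*.*..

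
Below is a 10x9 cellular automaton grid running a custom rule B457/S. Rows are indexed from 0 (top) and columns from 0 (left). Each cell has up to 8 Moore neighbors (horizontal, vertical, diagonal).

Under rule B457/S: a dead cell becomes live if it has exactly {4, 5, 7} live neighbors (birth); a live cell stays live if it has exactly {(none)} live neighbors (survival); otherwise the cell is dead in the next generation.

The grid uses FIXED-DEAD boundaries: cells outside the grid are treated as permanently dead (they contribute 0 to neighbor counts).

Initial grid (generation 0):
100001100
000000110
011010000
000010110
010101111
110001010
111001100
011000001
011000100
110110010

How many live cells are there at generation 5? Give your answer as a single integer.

Simulating step by step:
Generation 0 (given above): 37 live cells
Generation 1: 15 live cells
000000000
000001000
000001110
001101000
000010000
001010100
000000000
100000000
100100000
001000000
Generation 2: 6 live cells
000000000
000000100
000010000
000010100
000101000
000000000
000000000
000000000
000000000
000000000
Generation 3: 2 live cells
000000000
000000000
000001000
000001000
000000000
000000000
000000000
000000000
000000000
000000000
Generation 4: 0 live cells
000000000
000000000
000000000
000000000
000000000
000000000
000000000
000000000
000000000
000000000
Generation 5: 0 live cells
000000000
000000000
000000000
000000000
000000000
000000000
000000000
000000000
000000000
000000000
Population at generation 5: 0

Answer: 0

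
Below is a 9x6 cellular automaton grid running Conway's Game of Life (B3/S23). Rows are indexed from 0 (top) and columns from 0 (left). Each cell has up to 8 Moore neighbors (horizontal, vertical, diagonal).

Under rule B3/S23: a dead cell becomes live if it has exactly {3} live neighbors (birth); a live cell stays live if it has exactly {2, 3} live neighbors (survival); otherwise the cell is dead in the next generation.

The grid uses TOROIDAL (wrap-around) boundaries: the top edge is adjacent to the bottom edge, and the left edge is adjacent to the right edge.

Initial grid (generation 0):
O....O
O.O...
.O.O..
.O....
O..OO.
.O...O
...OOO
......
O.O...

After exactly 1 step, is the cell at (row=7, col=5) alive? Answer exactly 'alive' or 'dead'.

Answer: alive

Derivation:
Simulating step by step:
Generation 0 (given above): 17 live cells
Generation 1: 26 live cells
O....O
O.O..O
OO....
OO.OO.
OOO.OO
..O...
O...OO
...OOO
OO...O

Cell (7,5) at generation 1: 1 -> alive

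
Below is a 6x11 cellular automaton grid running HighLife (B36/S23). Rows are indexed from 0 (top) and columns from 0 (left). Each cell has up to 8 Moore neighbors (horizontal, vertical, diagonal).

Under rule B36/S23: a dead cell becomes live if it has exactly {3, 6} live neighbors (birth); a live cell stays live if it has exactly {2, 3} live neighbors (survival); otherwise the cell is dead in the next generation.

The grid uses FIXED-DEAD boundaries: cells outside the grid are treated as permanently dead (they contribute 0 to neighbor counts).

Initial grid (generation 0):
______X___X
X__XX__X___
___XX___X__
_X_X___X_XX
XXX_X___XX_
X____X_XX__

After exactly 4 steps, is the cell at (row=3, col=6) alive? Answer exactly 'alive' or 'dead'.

Answer: alive

Derivation:
Simulating step by step:
Generation 0 (given above): 24 live cells
Generation 1: 21 live cells
___________
___XXX_X___
_______XXX_
XX_____X__X
X_XXX_X___X
X______XXX_
Generation 2: 24 live cells
____X______
____X_XX___
____X__X_X_
XXXX__XX__X
X_XX__X___X
_X_X___XXX_
Generation 3: 27 live cells
_____X_____
___XX_XXX__
_XX_X______
X___XXXXXXX
XX__X_X___X
_X_X___XXX_
Generation 4: 36 live cells
____XXXX___
__XXX_XX___
_XX__X_X___
X_X_X_XXXXX
XXXXX__XXXX
XXX____XXX_

Cell (3,6) at generation 4: 1 -> alive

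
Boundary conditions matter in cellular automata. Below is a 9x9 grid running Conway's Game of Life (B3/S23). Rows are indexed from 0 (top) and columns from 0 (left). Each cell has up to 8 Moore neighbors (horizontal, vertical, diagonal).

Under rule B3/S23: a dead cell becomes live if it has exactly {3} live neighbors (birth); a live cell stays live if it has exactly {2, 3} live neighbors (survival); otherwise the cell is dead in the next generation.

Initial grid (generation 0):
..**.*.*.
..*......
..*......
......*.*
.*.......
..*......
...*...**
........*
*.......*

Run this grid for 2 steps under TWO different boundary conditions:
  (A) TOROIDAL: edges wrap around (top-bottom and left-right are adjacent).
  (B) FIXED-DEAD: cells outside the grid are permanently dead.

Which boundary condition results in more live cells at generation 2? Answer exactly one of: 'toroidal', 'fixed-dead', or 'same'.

Answer: toroidal

Derivation:
Under TOROIDAL boundary, generation 2:
...*...**
**.*.....
.........
.........
.........
.........
.........
*........
***....**
Population = 12

Under FIXED-DEAD boundary, generation 2:
.***.....
.***.....
.........
.........
.........
.........
.......**
.......**
.........
Population = 10

Comparison: toroidal=12, fixed-dead=10 -> toroidal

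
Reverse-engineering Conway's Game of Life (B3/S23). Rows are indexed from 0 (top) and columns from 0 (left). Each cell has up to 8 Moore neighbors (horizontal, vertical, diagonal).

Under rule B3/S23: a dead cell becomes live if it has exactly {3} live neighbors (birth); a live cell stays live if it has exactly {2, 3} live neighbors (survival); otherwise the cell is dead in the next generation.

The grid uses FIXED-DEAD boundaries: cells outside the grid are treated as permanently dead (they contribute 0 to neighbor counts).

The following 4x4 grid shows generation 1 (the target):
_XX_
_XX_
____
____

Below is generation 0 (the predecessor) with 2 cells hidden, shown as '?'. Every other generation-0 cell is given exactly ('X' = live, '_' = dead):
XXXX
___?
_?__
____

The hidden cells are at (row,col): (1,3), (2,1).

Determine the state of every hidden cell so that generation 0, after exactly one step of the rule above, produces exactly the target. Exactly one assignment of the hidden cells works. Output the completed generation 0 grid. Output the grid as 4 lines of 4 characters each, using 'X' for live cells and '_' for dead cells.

Hidden generation-0 cells (in order): (1,3), (2,1).
A hidden cell only influences target cells in its own 3x3 neighborhood. Try each of the 2^2 = 4 assignments, step the completed generation 0 forward once under B3/S23, and compare with the target:
  (1,3)=_ (2,1)=_ -> step reproduces the target at every cell -> ACCEPT
  (1,3)=_ (2,1)=X -> step gives (1,0)='X' but target has '_' -> reject
  (1,3)=X (2,1)=_ -> step gives (0,3)='X' but target has '_' -> reject
  (1,3)=X (2,1)=X -> step gives (0,3)='X' but target has '_' -> reject
Unique solution: (1,3)=dead, (2,1)=dead.
Check: live-neighbor counts of every cell in the completed generation 0:
1221
2332
0000
0000
Applying B3/S23 to generation 0 with these counts gives:
_XX_
_XX_
____
____
which matches the target exactly.

Answer: XXXX
____
____
____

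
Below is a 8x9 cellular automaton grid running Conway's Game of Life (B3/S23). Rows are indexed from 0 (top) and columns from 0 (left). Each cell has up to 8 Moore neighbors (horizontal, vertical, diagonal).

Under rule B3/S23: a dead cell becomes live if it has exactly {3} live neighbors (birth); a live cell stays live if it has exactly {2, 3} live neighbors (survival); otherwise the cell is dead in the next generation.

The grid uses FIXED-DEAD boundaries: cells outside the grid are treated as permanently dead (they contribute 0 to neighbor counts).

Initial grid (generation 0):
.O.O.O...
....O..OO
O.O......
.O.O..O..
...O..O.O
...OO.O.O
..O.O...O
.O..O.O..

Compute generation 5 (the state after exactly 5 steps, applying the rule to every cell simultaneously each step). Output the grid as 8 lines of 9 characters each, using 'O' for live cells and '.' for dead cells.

Simulating step by step:
Generation 0 (given above): 24 live cells
Generation 1: 21 live cells
....O....
.OOOO....
.OOO...O.
.O.O...O.
...O..O..
..O.O...O
..O.O....
...O.O...
Generation 2: 21 live cells
..O.O....
.O..O....
O........
.O.OO.OO.
...OO..O.
..O.OO...
..O.OO...
...OO....
Generation 3: 22 live cells
...O.....
.O.O.....
OOOOOO...
..OOOOOO.
.......O.
..O...O..
..O......
...OOO...
Generation 4: 13 live cells
..O......
OO.......
O........
.......O.
..O.O..O.
.........
..O.OO...
...OO....
Generation 5: 12 live cells
(generation 5 grid is the final answer)

Answer: .O.......
OO.......
OO.......
.........
.........
....OO...
....OO...
...OOO...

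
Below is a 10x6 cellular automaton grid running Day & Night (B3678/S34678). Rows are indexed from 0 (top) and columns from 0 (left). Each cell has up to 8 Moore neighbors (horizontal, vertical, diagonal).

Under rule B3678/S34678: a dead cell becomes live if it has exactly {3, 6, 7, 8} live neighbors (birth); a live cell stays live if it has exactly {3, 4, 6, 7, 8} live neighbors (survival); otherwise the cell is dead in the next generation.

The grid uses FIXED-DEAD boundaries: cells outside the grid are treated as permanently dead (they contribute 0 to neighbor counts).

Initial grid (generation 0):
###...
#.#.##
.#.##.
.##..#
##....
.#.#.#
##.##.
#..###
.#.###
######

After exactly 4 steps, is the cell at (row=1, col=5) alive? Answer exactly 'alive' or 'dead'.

Answer: dead

Derivation:
Simulating step by step:
Generation 0 (given above): 36 live cells
Generation 1: 33 live cells
.#.#..
###.#.
##.##.
.####.
##..#.
.#....
##.##.
#...##
.####.
.###.#
Generation 2: 29 live cells
##....
#...#.
######
....##
##....
.#.##.
###.##
#..#.#
##....
.#.#..
Generation 3: 26 live cells
......
##..##
.#.#.#
....##
..##.#
...###
###..#
##....
##..#.
#.#...
Generation 4: 19 live cells
......
..#.#.
#.#.##
.....#
...###
...#.#
####..
.#....
#.#...
......

Cell (1,5) at generation 4: 0 -> dead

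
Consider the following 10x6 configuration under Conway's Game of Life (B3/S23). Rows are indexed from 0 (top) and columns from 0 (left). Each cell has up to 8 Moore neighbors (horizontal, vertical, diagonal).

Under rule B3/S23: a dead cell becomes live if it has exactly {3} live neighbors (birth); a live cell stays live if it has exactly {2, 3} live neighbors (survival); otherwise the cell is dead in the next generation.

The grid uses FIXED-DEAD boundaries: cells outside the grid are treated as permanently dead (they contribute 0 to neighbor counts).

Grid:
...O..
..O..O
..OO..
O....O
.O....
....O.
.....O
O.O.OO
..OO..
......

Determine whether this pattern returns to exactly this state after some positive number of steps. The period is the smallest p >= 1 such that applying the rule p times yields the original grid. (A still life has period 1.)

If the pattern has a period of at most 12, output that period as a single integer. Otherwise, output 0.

Answer: 0

Derivation:
Simulating and comparing each generation to the original:
Gen 0 (original, given above): 16 live cells
Gen 1: 18 live cells, differs from original
Gen 2: 15 live cells, differs from original
Gen 3: 16 live cells, differs from original
Gen 4: 13 live cells, differs from original
Gen 5: 17 live cells, differs from original
Gen 6: 18 live cells, differs from original
Gen 7: 23 live cells, differs from original
Gen 8: 21 live cells, differs from original
Gen 9: 20 live cells, differs from original
Gen 10: 11 live cells, differs from original
Gen 11: 6 live cells, differs from original
Gen 12: 6 live cells, differs from original
No period found within 12 steps.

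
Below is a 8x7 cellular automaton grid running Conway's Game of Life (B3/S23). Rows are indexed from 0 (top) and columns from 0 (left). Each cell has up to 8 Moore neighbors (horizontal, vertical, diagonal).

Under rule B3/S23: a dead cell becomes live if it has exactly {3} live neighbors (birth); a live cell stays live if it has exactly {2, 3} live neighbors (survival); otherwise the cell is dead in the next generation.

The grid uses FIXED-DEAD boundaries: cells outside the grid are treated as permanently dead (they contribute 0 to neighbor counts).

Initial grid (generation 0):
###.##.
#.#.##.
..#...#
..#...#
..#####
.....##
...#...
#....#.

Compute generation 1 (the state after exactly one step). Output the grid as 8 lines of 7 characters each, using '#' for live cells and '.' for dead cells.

Simulating step by step:
Generation 0 (given above): 23 live cells
Generation 1: 22 live cells
(generation 1 grid is the final answer)

Answer: #.#.##.
#.#.#.#
..#...#
.##.#.#
..###..
..#...#
....###
.......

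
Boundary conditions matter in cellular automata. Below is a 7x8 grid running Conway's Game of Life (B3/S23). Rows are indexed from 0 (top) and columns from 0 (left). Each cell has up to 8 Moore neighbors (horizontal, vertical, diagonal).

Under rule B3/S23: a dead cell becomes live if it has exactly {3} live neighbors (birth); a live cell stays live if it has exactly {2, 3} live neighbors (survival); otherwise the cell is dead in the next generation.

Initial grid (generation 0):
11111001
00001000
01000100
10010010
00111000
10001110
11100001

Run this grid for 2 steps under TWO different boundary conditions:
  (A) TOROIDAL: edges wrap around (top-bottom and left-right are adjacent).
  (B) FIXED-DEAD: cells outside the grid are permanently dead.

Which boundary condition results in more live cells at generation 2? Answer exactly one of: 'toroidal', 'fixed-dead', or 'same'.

Under TOROIDAL boundary, generation 2:
00001100
00010010
00010010
01010110
11110011
01000111
00001011
Population = 23

Under FIXED-DEAD boundary, generation 2:
01111100
01100000
00010010
01010110
11110010
10101001
11001010
Population = 26

Comparison: toroidal=23, fixed-dead=26 -> fixed-dead

Answer: fixed-dead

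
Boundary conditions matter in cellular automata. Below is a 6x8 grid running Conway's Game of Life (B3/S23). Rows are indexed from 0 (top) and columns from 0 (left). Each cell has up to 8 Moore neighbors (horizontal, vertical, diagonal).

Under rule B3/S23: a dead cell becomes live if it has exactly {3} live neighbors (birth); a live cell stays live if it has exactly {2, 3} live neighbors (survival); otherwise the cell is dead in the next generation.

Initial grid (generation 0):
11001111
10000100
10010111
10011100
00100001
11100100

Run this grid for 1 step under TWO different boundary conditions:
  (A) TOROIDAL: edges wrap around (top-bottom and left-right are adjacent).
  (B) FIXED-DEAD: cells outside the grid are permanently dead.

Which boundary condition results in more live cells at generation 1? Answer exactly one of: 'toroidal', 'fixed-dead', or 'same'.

Under TOROIDAL boundary, generation 1:
00101000
00000000
11010000
11110100
00100111
00111100
Population = 18

Under FIXED-DEAD boundary, generation 1:
11001110
10000000
11010000
01110101
10100110
01100000
Population = 20

Comparison: toroidal=18, fixed-dead=20 -> fixed-dead

Answer: fixed-dead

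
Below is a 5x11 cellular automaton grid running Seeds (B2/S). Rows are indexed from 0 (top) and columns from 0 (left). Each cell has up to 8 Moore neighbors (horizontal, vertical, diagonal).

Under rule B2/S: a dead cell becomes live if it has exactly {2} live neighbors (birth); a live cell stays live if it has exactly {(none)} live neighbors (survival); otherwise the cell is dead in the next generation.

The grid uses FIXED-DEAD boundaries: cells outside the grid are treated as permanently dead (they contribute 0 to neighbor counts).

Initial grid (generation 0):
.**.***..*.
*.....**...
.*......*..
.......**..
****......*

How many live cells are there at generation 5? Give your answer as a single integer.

Answer: 9

Derivation:
Simulating step by step:
Generation 0 (given above): 18 live cells
Generation 1: 12 live cells
*..*....*..
...**....*.
*........*.
...*.......
.......***.
Generation 2: 11 live cells
..*......*.
***.......*
..*.....*.*
.......*..*
...........
Generation 3: 8 live cells
*..*......*
........*..
*..*...*...
........*..
...........
Generation 4: 10 live cells
.........*.
*****..*.*.
.........*.
.......*...
...........
Generation 5: 9 live cells
*...*.....*
...........
*...*.**..*
........*..
...........
Population at generation 5: 9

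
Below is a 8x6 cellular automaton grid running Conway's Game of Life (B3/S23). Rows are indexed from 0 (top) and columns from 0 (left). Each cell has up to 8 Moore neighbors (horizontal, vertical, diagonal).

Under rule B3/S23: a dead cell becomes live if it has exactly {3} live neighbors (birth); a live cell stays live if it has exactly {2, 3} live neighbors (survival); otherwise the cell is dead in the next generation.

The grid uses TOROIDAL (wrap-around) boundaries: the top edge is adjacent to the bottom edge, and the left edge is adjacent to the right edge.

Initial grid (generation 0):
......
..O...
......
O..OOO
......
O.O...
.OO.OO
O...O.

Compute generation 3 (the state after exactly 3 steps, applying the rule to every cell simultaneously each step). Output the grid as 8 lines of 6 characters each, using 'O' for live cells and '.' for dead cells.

Answer: ..O..O
....O.
...OO.
..O...
.O....
......
OOOOOO
..OOO.

Derivation:
Simulating step by step:
Generation 0 (given above): 13 live cells
Generation 1: 19 live cells
......
......
...OOO
....OO
OO.OO.
O.OO.O
..O.O.
OO.OO.
Generation 2: 11 live cells
......
....O.
...O.O
..O...
.O....
O.....
......
.OOOOO
Generation 3: 16 live cells
(generation 3 grid is the final answer)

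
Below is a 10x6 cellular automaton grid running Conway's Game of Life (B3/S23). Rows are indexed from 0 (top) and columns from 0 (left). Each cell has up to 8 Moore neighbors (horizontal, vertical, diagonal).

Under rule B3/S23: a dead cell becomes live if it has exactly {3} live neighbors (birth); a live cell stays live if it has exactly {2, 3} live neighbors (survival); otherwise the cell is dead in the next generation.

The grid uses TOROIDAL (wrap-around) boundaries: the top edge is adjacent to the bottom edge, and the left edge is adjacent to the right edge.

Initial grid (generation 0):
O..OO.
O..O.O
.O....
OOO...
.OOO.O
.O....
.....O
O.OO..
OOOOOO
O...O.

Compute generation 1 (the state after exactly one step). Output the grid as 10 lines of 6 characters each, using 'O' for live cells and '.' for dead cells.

Simulating step by step:
Generation 0 (given above): 27 live cells
Generation 1: 16 live cells
(generation 1 grid is the final answer)

Answer: OO.O..
OOOO.O
.....O
...O..
...O..
.O..O.
OOO...
......
......
......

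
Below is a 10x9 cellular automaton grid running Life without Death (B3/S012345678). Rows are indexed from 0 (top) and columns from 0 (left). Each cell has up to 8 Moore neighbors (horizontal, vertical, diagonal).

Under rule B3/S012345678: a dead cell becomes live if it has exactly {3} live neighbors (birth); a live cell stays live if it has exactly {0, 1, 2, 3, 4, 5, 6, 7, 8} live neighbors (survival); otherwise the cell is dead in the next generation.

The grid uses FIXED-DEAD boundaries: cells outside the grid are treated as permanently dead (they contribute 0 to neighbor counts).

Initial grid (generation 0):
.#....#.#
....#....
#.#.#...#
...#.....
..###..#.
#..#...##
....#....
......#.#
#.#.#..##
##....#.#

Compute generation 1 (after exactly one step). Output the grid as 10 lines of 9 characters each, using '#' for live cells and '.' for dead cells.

Simulating step by step:
Generation 0 (given above): 29 live cells
Generation 1: 41 live cells
(generation 1 grid is the final answer)

Answer: .#....#.#
.#.###.#.
#.#.#...#
.#.#.....
..###..##
#.##...##
....#...#
...#.##.#
#.#.#####
##....#.#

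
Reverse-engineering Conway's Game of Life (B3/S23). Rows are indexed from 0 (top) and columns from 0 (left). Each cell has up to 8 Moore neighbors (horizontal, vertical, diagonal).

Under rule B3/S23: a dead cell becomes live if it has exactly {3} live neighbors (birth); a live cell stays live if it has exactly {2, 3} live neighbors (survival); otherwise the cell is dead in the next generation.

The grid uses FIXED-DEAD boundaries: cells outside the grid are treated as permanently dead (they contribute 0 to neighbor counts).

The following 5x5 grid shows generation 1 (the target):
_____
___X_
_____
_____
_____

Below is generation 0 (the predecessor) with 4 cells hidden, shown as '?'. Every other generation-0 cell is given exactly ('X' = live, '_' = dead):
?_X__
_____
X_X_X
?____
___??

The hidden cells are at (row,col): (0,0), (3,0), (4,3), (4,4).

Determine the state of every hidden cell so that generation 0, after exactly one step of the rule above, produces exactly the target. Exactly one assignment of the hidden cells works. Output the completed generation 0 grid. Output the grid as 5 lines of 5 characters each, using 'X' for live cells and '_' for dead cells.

Answer: X_X__
_____
X_X_X
_____
_____

Derivation:
Hidden generation-0 cells (in order): (0,0), (3,0), (4,3), (4,4).
A hidden cell only influences target cells in its own 3x3 neighborhood. Try each of the 2^4 = 16 assignments, step the completed generation 0 forward once under B3/S23, and compare with the target:
  (0,0)=_ (3,0)=_ (4,3)=_ (4,4)=_ -> step gives (1,1)='X' but target has '_' -> reject
  (0,0)=_ (3,0)=_ (4,3)=_ (4,4)=X -> step gives (1,1)='X' but target has '_' -> reject
  (0,0)=_ (3,0)=_ (4,3)=X (4,4)=_ -> step gives (1,1)='X' but target has '_' -> reject
  (0,0)=_ (3,0)=_ (4,3)=X (4,4)=X -> step gives (1,1)='X' but target has '_' -> reject
  (0,0)=_ (3,0)=X (4,3)=_ (4,4)=_ -> step gives (1,1)='X' but target has '_' -> reject
  (0,0)=_ (3,0)=X (4,3)=_ (4,4)=X -> step gives (1,1)='X' but target has '_' -> reject
  (0,0)=_ (3,0)=X (4,3)=X (4,4)=_ -> step gives (1,1)='X' but target has '_' -> reject
  (0,0)=_ (3,0)=X (4,3)=X (4,4)=X -> step gives (1,1)='X' but target has '_' -> reject
  (0,0)=X (3,0)=_ (4,3)=_ (4,4)=_ -> step reproduces the target at every cell -> ACCEPT
  (0,0)=X (3,0)=_ (4,3)=_ (4,4)=X -> step gives (3,3)='X' but target has '_' -> reject
  (0,0)=X (3,0)=_ (4,3)=X (4,4)=_ -> step gives (3,3)='X' but target has '_' -> reject
  (0,0)=X (3,0)=_ (4,3)=X (4,4)=X -> step gives (3,4)='X' but target has '_' -> reject
  (0,0)=X (3,0)=X (4,3)=_ (4,4)=_ -> step gives (2,1)='X' but target has '_' -> reject
  (0,0)=X (3,0)=X (4,3)=_ (4,4)=X -> step gives (2,1)='X' but target has '_' -> reject
  (0,0)=X (3,0)=X (4,3)=X (4,4)=_ -> step gives (2,1)='X' but target has '_' -> reject
  (0,0)=X (3,0)=X (4,3)=X (4,4)=X -> step gives (2,1)='X' but target has '_' -> reject
Unique solution: (0,0)=live, (3,0)=dead, (4,3)=dead, (4,4)=dead.
Check: live-neighbor counts of every cell in the completed generation 0:
02010
24231
02020
12121
00000
Applying B3/S23 to generation 0 with these counts gives:
_____
___X_
_____
_____
_____
which matches the target exactly.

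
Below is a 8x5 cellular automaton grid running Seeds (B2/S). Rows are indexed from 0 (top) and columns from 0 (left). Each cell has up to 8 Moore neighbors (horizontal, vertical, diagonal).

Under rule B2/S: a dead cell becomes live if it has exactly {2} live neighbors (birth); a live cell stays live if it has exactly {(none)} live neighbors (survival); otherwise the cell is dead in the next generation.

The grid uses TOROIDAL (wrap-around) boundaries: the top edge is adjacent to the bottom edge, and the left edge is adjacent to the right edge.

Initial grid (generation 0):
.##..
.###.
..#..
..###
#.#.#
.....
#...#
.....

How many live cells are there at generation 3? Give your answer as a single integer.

Simulating step by step:
Generation 0 (given above): 14 live cells
Generation 1: 6 live cells
#....
#....
#....
.....
.....
.....
.....
..###
Generation 2: 7 live cells
..#..
.....
.#..#
.....
.....
.....
..#.#
##...
Generation 3: 10 live cells
#....
####.
#....
#....
.....
...#.
...#.
....#
Population at generation 3: 10

Answer: 10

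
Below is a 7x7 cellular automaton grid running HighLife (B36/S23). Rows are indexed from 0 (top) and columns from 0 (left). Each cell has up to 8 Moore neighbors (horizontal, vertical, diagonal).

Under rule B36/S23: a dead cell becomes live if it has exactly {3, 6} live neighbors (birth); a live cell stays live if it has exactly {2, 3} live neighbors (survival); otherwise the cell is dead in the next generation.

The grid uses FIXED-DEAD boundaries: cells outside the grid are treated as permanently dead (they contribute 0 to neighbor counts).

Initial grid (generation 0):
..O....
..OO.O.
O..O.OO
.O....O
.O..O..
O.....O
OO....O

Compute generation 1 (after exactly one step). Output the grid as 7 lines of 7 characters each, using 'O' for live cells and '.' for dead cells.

Answer: ..OO...
.OOO.OO
.O.O.OO
OOO.O.O
OO...O.
O....O.
OO.....

Derivation:
Simulating step by step:
Generation 0 (given above): 17 live cells
Generation 1: 23 live cells
(generation 1 grid is the final answer)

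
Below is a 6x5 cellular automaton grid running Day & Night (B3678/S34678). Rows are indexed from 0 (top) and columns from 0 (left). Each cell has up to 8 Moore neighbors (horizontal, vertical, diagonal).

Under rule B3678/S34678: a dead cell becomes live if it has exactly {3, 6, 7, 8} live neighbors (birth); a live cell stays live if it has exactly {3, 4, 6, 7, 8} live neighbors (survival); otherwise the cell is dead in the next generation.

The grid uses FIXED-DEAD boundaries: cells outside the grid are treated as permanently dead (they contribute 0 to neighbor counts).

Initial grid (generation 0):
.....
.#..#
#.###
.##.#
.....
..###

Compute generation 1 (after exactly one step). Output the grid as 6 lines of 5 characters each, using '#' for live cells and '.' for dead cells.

Simulating step by step:
Generation 0 (given above): 12 live cells
Generation 1: 7 live cells
(generation 1 grid is the final answer)

Answer: .....
..#..
..#.#
.##..
.#..#
.....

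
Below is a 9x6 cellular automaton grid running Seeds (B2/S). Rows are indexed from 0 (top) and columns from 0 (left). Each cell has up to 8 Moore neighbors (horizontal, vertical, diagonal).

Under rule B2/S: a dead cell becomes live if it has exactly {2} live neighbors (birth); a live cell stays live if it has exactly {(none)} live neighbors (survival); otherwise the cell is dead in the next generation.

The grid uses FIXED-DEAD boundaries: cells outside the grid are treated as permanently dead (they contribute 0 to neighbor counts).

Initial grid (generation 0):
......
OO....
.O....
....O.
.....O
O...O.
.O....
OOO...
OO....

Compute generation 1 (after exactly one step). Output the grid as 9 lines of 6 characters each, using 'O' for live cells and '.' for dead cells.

Simulating step by step:
Generation 0 (given above): 13 live cells
Generation 1: 9 live cells
(generation 1 grid is the final answer)

Answer: OO....
..O...
..O...
.....O
...O..
.O...O
...O..
......
......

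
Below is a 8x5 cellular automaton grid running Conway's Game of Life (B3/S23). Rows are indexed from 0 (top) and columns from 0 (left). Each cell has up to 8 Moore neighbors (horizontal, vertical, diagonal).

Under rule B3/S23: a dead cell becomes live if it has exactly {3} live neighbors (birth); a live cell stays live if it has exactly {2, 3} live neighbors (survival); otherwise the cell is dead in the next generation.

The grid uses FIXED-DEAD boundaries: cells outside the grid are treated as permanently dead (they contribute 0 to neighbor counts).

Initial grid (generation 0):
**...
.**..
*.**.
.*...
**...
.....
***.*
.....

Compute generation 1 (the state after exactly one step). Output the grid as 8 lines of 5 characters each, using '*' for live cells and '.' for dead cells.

Simulating step by step:
Generation 0 (given above): 14 live cells
Generation 1: 11 live cells
(generation 1 grid is the final answer)

Answer: ***..
...*.
*..*.
.....
**...
..*..
.*...
.*...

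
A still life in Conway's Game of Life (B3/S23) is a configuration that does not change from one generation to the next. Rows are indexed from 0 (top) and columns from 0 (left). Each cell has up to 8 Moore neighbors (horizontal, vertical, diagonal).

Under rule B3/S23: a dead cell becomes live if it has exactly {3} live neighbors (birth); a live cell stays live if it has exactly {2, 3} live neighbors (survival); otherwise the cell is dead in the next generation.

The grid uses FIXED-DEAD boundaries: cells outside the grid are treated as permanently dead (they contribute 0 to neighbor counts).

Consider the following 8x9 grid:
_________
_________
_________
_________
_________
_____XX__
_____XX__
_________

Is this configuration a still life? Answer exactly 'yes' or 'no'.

Compute generation 1 and compare to generation 0 (given above):
Generation 1:
_________
_________
_________
_________
_________
_____XX__
_____XX__
_________
The grids are IDENTICAL -> still life.

Answer: yes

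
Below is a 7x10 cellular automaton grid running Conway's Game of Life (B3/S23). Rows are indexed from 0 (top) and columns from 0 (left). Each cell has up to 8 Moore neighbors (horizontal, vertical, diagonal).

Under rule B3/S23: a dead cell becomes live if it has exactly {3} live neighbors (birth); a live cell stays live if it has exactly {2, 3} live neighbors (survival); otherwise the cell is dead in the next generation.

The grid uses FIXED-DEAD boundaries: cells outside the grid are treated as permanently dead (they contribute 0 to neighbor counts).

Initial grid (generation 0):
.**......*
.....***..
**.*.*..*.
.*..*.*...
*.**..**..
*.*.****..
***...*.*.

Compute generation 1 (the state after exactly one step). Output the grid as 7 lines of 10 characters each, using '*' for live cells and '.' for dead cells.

Simulating step by step:
Generation 0 (given above): 30 live cells
Generation 1: 21 live cells
(generation 1 grid is the final answer)

Answer: ......*...
*...*****.
***.......
....*.*...
*.*.......
*...*...*.
*.**..*...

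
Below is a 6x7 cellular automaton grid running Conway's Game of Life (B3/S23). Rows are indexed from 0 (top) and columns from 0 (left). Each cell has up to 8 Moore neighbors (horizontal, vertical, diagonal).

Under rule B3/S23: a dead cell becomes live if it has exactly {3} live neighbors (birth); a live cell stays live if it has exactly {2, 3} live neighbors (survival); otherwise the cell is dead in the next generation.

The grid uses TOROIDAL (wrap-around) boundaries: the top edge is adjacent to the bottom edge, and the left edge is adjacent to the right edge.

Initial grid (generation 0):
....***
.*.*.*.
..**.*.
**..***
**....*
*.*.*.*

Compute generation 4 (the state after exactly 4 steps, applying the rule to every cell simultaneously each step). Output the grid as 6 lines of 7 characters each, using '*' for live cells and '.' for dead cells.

Answer: .**.*..
..*.*..
..*.*..
..**...
.*..*..
.**.**.

Derivation:
Simulating step by step:
Generation 0 (given above): 21 live cells
Generation 1: 11 live cells
.**....
...*...
...*...
...**..
..***..
...**..
Generation 2: 9 live cells
..*.*..
...*...
..**...
.......
..*..*.
.*..*..
Generation 3: 11 live cells
..*.*..
....*..
..**...
..**...
.......
.**.**.
Generation 4: 15 live cells
(generation 4 grid is the final answer)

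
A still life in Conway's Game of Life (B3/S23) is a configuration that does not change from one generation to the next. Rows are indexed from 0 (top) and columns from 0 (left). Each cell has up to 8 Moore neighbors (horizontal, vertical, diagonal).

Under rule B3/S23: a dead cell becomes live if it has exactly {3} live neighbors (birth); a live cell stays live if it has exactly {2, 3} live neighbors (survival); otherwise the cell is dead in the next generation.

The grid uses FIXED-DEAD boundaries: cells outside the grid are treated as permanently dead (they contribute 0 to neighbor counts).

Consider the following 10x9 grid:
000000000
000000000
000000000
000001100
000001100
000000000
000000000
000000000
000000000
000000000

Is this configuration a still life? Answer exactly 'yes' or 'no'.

Compute generation 1 and compare to generation 0 (given above):
Generation 1:
000000000
000000000
000000000
000001100
000001100
000000000
000000000
000000000
000000000
000000000
The grids are IDENTICAL -> still life.

Answer: yes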